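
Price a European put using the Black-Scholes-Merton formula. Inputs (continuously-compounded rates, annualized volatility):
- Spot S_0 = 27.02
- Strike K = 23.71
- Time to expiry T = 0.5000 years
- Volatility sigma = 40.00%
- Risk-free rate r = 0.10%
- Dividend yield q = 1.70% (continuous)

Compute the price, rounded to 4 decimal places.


Answer: Price = 1.5533

Derivation:
d1 = (ln(S/K) + (r - q + 0.5*sigma^2) * T) / (sigma * sqrt(T)) = 0.57516218
d2 = d1 - sigma * sqrt(T) = 0.29231947
exp(-rT) = 0.99950012; exp(-qT) = 0.99153602
P = K * exp(-rT) * N(-d2) - S_0 * exp(-qT) * N(-d1)
N(-d1) = 0.28259081; N(-d2) = 0.38502119
P = 23.7100 * 0.99950012 * 0.38502119 - 27.0200 * 0.99153602 * 0.28259081 = 1.5533


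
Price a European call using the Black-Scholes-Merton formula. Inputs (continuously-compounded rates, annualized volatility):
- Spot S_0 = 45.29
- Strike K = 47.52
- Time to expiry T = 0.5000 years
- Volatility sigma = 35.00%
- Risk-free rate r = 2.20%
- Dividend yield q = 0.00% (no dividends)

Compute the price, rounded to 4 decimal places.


d1 = (ln(S/K) + (r - q + 0.5*sigma^2) * T) / (sigma * sqrt(T)) = -0.02601918
d2 = d1 - sigma * sqrt(T) = -0.27350655
exp(-rT) = 0.98906028; exp(-qT) = 1.00000000
C = S_0 * exp(-qT) * N(d1) - K * exp(-rT) * N(d2)
N(d1) = 0.48962102; N(d2) = 0.39223193
C = 45.2900 * 1.00000000 * 0.48962102 - 47.5200 * 0.98906028 * 0.39223193 = 3.7400

Answer: Price = 3.7400


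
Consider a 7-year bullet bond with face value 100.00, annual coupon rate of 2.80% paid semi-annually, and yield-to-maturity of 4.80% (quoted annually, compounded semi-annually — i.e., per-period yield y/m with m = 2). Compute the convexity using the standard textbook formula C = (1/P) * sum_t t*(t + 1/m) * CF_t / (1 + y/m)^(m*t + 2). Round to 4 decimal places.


Coupon per period c = face * coupon_rate / m = 1.400000
Periods per year m = 2; per-period yield y/m = 0.024000
Number of cashflows N = 14
Cashflows (t years, CF_t, discount factor 1/(1+y/m)^(m*t), PV):
  t = 0.5000: CF_t = 1.400000, DF = 0.976562, PV = 1.367188
  t = 1.0000: CF_t = 1.400000, DF = 0.953674, PV = 1.335144
  t = 1.5000: CF_t = 1.400000, DF = 0.931323, PV = 1.303852
  t = 2.0000: CF_t = 1.400000, DF = 0.909495, PV = 1.273293
  t = 2.5000: CF_t = 1.400000, DF = 0.888178, PV = 1.243450
  t = 3.0000: CF_t = 1.400000, DF = 0.867362, PV = 1.214306
  t = 3.5000: CF_t = 1.400000, DF = 0.847033, PV = 1.185846
  t = 4.0000: CF_t = 1.400000, DF = 0.827181, PV = 1.158053
  t = 4.5000: CF_t = 1.400000, DF = 0.807794, PV = 1.130911
  t = 5.0000: CF_t = 1.400000, DF = 0.788861, PV = 1.104405
  t = 5.5000: CF_t = 1.400000, DF = 0.770372, PV = 1.078521
  t = 6.0000: CF_t = 1.400000, DF = 0.752316, PV = 1.053243
  t = 6.5000: CF_t = 1.400000, DF = 0.734684, PV = 1.028558
  t = 7.0000: CF_t = 101.400000, DF = 0.717465, PV = 72.750932
Price P = sum_t PV_t = 88.227701
Convexity numerator sum_t t*(t + 1/m) * CF_t / (1+y/m)^(m*t + 2):
  t = 0.5000: term = 0.651926
  t = 1.0000: term = 1.909939
  t = 1.5000: term = 3.730349
  t = 2.0000: term = 6.071532
  t = 2.5000: term = 8.893846
  t = 3.0000: term = 12.159555
  t = 3.5000: term = 15.832754
  t = 4.0000: term = 19.879295
  t = 4.5000: term = 24.266717
  t = 5.0000: term = 28.964181
  t = 5.5000: term = 33.942399
  t = 6.0000: term = 39.173579
  t = 6.5000: term = 44.631356
  t = 7.0000: term = 3642.486511
Convexity = (1/P) * sum = 3882.593939 / 88.227701 = 44.006519

Answer: Convexity = 44.0065


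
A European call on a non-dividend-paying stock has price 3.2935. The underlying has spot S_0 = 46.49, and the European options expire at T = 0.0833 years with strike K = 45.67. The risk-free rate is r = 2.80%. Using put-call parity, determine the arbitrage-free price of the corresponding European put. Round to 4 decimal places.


Put-call parity: C - P = S_0 * exp(-qT) - K * exp(-rT).
S_0 * exp(-qT) = 46.4900 * 1.00000000 = 46.49000000
K * exp(-rT) = 45.6700 * 0.99767032 = 45.56360342
P = C - S*exp(-qT) + K*exp(-rT)
P = 3.2935 - 46.49000000 + 45.56360342 = 2.3671

Answer: Put price = 2.3671


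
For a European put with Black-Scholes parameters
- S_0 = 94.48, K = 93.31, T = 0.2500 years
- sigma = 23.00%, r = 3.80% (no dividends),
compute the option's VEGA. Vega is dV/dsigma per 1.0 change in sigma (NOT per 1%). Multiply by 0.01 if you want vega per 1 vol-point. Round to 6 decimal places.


d1 = 0.2484642491; d2 = 0.1334642491
phi(d1) = 0.3868161456; exp(-qT) = 1.0000000000; exp(-rT) = 0.9905449824
Vega = S * exp(-qT) * phi(d1) * sqrt(T) = 94.4800 * 1.0000000000 * 0.3868161456 * 0.5000000000 = 18.273195

Answer: Vega = 18.273195


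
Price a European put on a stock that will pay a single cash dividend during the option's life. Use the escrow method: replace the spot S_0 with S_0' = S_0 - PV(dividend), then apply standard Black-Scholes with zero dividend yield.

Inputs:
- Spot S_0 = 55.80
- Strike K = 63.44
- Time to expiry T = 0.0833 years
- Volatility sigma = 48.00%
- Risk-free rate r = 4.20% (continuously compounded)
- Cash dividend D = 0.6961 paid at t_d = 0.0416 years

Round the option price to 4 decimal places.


PV(D) = D * exp(-r * t_d) = 0.6961 * 0.99825433 = 0.69488484
S_0' = S_0 - PV(D) = 55.8000 - 0.69488484 = 55.10511516
d1 = (ln(S_0'/K) + (r + sigma^2/2)*T) / (sigma*sqrt(T)) = -0.92219314
d2 = d1 - sigma*sqrt(T) = -1.06072949
exp(-rT) = 0.99650751
N(-d1) = 0.82178608; N(-d2) = 0.85559357
P = K * exp(-rT) * N(-d2) - S_0' * N(-d1) = 63.4400 * 0.99650751 * 0.85559357 - 55.10511516 * 0.82178608 = 8.8047

Answer: Price = 8.8047


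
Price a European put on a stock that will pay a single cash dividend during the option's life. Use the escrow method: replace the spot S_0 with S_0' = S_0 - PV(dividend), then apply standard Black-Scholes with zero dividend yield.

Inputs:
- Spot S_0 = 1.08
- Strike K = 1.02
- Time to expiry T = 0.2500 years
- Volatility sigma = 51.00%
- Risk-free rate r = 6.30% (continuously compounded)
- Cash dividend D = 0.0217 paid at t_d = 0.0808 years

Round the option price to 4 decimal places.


Answer: Price = 0.0797

Derivation:
PV(D) = D * exp(-r * t_d) = 0.0217 * 0.99492253 = 0.02158982
S_0' = S_0 - PV(D) = 1.0800 - 0.02158982 = 1.05841018
d1 = (ln(S_0'/K) + (r + sigma^2/2)*T) / (sigma*sqrt(T)) = 0.33422677
d2 = d1 - sigma*sqrt(T) = 0.07922677
exp(-rT) = 0.98437338
N(-d1) = 0.36910422; N(-d2) = 0.46842613
P = K * exp(-rT) * N(-d2) - S_0' * N(-d1) = 1.0200 * 0.98437338 * 0.46842613 - 1.05841018 * 0.36910422 = 0.0797


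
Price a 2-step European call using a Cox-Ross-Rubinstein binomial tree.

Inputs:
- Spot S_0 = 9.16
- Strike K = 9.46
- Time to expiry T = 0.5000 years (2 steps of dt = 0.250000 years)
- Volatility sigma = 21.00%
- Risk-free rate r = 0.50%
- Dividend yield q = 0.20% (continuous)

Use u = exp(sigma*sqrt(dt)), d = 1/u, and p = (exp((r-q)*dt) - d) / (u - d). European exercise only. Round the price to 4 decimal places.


dt = T/N = 0.250000
u = exp(sigma*sqrt(dt)) = 1.110711; d = 1/u = 0.900325
p = (exp((r-q)*dt) - d) / (u - d) = 0.477340
Discount per step: exp(-r*dt) = 0.998751
Stock lattice S(k, i) with i counting down-moves:
  k=0: S(0,0) = 9.1600
  k=1: S(1,0) = 10.1741; S(1,1) = 8.2470
  k=2: S(2,0) = 11.3005; S(2,1) = 9.1600; S(2,2) = 7.4250
Terminal payoffs V(N, i) = max(S_T - K, 0):
  V(2,0) = 1.840491; V(2,1) = 0.000000; V(2,2) = 0.000000
Backward induction: V(k, i) = exp(-r*dt) * [p * V(k+1, i) + (1-p) * V(k+1, i+1)].
  V(1,0) = exp(-r*dt) * [p*1.840491 + (1-p)*0.000000] = 0.877443
  V(1,1) = exp(-r*dt) * [p*0.000000 + (1-p)*0.000000] = 0.000000
  V(0,0) = exp(-r*dt) * [p*0.877443 + (1-p)*0.000000] = 0.418316

Answer: Price = V(0,0) = 0.4183


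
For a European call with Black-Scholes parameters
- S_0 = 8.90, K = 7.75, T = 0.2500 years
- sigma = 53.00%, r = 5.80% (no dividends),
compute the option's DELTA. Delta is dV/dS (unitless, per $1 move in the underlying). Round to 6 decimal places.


Answer: Delta = 0.760938

Derivation:
d1 = 0.7093242769; d2 = 0.4443242769
phi(d1) = 0.3102090053; exp(-qT) = 1.0000000000; exp(-rT) = 0.9856046187
N(d1) = 0.7609383668
Delta = exp(-qT) * N(d1) = 1.0000000000 * 0.7609383668 = 0.760938


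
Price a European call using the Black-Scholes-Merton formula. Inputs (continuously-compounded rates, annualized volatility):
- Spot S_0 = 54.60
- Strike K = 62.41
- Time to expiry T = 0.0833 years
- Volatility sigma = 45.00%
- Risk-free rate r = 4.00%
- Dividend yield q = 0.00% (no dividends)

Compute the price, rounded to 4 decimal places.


Answer: Price = 0.6253

Derivation:
d1 = (ln(S/K) + (r - q + 0.5*sigma^2) * T) / (sigma * sqrt(T)) = -0.93877080
d2 = d1 - sigma * sqrt(T) = -1.06864862
exp(-rT) = 0.99667354; exp(-qT) = 1.00000000
C = S_0 * exp(-qT) * N(d1) - K * exp(-rT) * N(d2)
N(d1) = 0.17392422; N(d2) = 0.14261402
C = 54.6000 * 1.00000000 * 0.17392422 - 62.4100 * 0.99667354 * 0.14261402 = 0.6253


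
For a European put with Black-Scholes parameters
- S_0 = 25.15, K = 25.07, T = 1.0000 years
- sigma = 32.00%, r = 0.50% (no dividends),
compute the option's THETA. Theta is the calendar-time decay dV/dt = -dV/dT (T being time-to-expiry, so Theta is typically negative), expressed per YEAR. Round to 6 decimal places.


d1 = 0.1855812012; d2 = -0.1344187988
phi(d1) = 0.3921312302; exp(-qT) = 1.0000000000; exp(-rT) = 0.9950124792
Theta = -S*exp(-qT)*phi(d1)*sigma/(2*sqrt(T)) + r*K*exp(-rT)*N(-d2) - q*S*exp(-qT)*N(-d1)
N(-d1) = 0.4263865984; N(-d2) = 0.5534642914; sqrt(T) = 1.0000000000
Term 1 = -25.1500 * 1.0000000000 * 0.3921312302 * 0.3200 / (2 * 1.0000000000) = -1.5779360703
Term 2 = 0.0050 * 25.0700 * 0.9950124792 * 0.5534642914 = 0.0690307309
Term 3 = 0 (no dividend yield, q = 0)
Theta = -1.5779360703 + (0.0690307309) + (0.0000000000) = -1.508905

Answer: Theta = -1.508905


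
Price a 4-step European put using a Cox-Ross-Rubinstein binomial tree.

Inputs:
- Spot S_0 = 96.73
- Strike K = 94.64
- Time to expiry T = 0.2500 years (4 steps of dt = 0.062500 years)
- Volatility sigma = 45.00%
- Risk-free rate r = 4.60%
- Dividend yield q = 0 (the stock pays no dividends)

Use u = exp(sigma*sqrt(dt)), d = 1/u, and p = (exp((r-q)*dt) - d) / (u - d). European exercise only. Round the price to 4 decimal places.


dt = T/N = 0.062500
u = exp(sigma*sqrt(dt)) = 1.119072; d = 1/u = 0.893597
p = (exp((r-q)*dt) - d) / (u - d) = 0.484674
Discount per step: exp(-r*dt) = 0.997129
Stock lattice S(k, i) with i counting down-moves:
  k=0: S(0,0) = 96.7300
  k=1: S(1,0) = 108.2479; S(1,1) = 86.4377
  k=2: S(2,0) = 121.1372; S(2,1) = 96.7300; S(2,2) = 77.2405
  k=3: S(3,0) = 135.5613; S(3,1) = 108.2479; S(3,2) = 86.4377; S(3,3) = 69.0219
  k=4: S(4,0) = 151.7028; S(4,1) = 121.1372; S(4,2) = 96.7300; S(4,3) = 77.2405; S(4,4) = 61.6778
Terminal payoffs V(N, i) = max(K - S_T, 0):
  V(4,0) = 0.000000; V(4,1) = 0.000000; V(4,2) = 0.000000; V(4,3) = 17.399526; V(4,4) = 32.962229
Backward induction: V(k, i) = exp(-r*dt) * [p * V(k+1, i) + (1-p) * V(k+1, i+1)].
  V(3,0) = exp(-r*dt) * [p*0.000000 + (1-p)*0.000000] = 0.000000
  V(3,1) = exp(-r*dt) * [p*0.000000 + (1-p)*0.000000] = 0.000000
  V(3,2) = exp(-r*dt) * [p*0.000000 + (1-p)*17.399526] = 8.940690
  V(3,3) = exp(-r*dt) * [p*17.399526 + (1-p)*32.962229] = 25.346418
  V(2,0) = exp(-r*dt) * [p*0.000000 + (1-p)*0.000000] = 0.000000
  V(2,1) = exp(-r*dt) * [p*0.000000 + (1-p)*8.940690] = 4.594144
  V(2,2) = exp(-r*dt) * [p*8.940690 + (1-p)*25.346418] = 17.345052
  V(1,0) = exp(-r*dt) * [p*0.000000 + (1-p)*4.594144] = 2.360686
  V(1,1) = exp(-r*dt) * [p*4.594144 + (1-p)*17.345052] = 11.132967
  V(0,0) = exp(-r*dt) * [p*2.360686 + (1-p)*11.132967] = 6.861517

Answer: Price = V(0,0) = 6.8615


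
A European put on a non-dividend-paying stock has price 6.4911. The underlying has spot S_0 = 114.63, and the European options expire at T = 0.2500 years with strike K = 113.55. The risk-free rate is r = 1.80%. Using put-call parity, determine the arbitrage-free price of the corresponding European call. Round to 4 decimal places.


Put-call parity: C - P = S_0 * exp(-qT) - K * exp(-rT).
S_0 * exp(-qT) = 114.6300 * 1.00000000 = 114.63000000
K * exp(-rT) = 113.5500 * 0.99551011 = 113.04017297
C = P + S*exp(-qT) - K*exp(-rT)
C = 6.4911 + 114.63000000 - 113.04017297 = 8.0809

Answer: Call price = 8.0809


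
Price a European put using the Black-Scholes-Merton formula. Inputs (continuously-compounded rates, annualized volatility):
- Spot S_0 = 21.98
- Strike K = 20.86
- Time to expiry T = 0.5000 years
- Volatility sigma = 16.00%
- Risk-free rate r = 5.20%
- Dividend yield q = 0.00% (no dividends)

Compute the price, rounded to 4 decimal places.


Answer: Price = 0.3460

Derivation:
d1 = (ln(S/K) + (r - q + 0.5*sigma^2) * T) / (sigma * sqrt(T)) = 0.74864488
d2 = d1 - sigma * sqrt(T) = 0.63550779
exp(-rT) = 0.97433509; exp(-qT) = 1.00000000
P = K * exp(-rT) * N(-d2) - S_0 * exp(-qT) * N(-d1)
N(-d1) = 0.22703564; N(-d2) = 0.26254864
P = 20.8600 * 0.97433509 * 0.26254864 - 21.9800 * 1.00000000 * 0.22703564 = 0.3460


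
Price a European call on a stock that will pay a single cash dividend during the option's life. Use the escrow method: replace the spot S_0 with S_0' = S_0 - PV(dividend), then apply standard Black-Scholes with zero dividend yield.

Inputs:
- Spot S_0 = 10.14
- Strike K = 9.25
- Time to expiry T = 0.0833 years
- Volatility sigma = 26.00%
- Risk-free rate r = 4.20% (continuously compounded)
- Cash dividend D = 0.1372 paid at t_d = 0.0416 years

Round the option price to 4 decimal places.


PV(D) = D * exp(-r * t_d) = 0.1372 * 0.99825433 = 0.13696049
S_0' = S_0 - PV(D) = 10.1400 - 0.13696049 = 10.00303951
d1 = (ln(S_0'/K) + (r + sigma^2/2)*T) / (sigma*sqrt(T)) = 1.12711883
d2 = d1 - sigma*sqrt(T) = 1.05207831
exp(-rT) = 0.99650751
N(d1) = 0.87015388; N(d2) = 0.85361819
C = S_0' * N(d1) - K * exp(-rT) * N(d2) = 10.00303951 * 0.87015388 - 9.2500 * 0.99650751 * 0.85361819 = 0.8358

Answer: Price = 0.8358


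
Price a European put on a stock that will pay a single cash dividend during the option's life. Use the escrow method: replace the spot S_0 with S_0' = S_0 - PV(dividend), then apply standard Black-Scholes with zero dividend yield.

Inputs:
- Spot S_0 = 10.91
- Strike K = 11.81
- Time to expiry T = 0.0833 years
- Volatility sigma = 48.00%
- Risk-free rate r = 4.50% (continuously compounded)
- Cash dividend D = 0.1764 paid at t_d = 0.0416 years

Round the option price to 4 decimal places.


Answer: Price = 1.2685

Derivation:
PV(D) = D * exp(-r * t_d) = 0.1764 * 0.99812975 = 0.17607009
S_0' = S_0 - PV(D) = 10.9100 - 0.17607009 = 10.73392991
d1 = (ln(S_0'/K) + (r + sigma^2/2)*T) / (sigma*sqrt(T)) = -0.59328997
d2 = d1 - sigma*sqrt(T) = -0.73182632
exp(-rT) = 0.99625852
N(-d1) = 0.72350644; N(-d2) = 0.76786271
P = K * exp(-rT) * N(-d2) - S_0' * N(-d1) = 11.8100 * 0.99625852 * 0.76786271 - 10.73392991 * 0.72350644 = 1.2685


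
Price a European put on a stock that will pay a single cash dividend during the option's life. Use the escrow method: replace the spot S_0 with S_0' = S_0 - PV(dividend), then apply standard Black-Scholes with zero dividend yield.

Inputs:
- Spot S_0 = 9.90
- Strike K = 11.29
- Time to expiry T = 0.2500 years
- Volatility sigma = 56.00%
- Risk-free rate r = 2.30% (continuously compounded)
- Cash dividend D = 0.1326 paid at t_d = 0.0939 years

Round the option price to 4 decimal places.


PV(D) = D * exp(-r * t_d) = 0.1326 * 0.99784263 = 0.13231393
S_0' = S_0 - PV(D) = 9.9000 - 0.13231393 = 9.76768607
d1 = (ln(S_0'/K) + (r + sigma^2/2)*T) / (sigma*sqrt(T)) = -0.35674207
d2 = d1 - sigma*sqrt(T) = -0.63674207
exp(-rT) = 0.99426650
N(-d1) = 0.63935755; N(-d2) = 0.73785357
P = K * exp(-rT) * N(-d2) - S_0' * N(-d1) = 11.2900 * 0.99426650 * 0.73785357 - 9.76768607 * 0.63935755 = 2.0376

Answer: Price = 2.0376


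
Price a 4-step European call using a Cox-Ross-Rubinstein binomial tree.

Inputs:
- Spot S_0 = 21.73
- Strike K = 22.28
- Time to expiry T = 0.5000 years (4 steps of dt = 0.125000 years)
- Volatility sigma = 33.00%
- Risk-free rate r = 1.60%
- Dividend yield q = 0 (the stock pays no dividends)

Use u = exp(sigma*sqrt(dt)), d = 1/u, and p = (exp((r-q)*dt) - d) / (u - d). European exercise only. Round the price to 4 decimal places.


Answer: Price = V(0,0) = 1.8233

Derivation:
dt = T/N = 0.125000
u = exp(sigma*sqrt(dt)) = 1.123751; d = 1/u = 0.889876
p = (exp((r-q)*dt) - d) / (u - d) = 0.479425
Discount per step: exp(-r*dt) = 0.998002
Stock lattice S(k, i) with i counting down-moves:
  k=0: S(0,0) = 21.7300
  k=1: S(1,0) = 24.4191; S(1,1) = 19.3370
  k=2: S(2,0) = 27.4410; S(2,1) = 21.7300; S(2,2) = 17.2076
  k=3: S(3,0) = 30.8369; S(3,1) = 24.4191; S(3,2) = 19.3370; S(3,3) = 15.3126
  k=4: S(4,0) = 34.6530; S(4,1) = 27.4410; S(4,2) = 21.7300; S(4,3) = 17.2076; S(4,4) = 13.6263
Terminal payoffs V(N, i) = max(S_T - K, 0):
  V(4,0) = 12.372999; V(4,1) = 5.161022; V(4,2) = 0.000000; V(4,3) = 0.000000; V(4,4) = 0.000000
Backward induction: V(k, i) = exp(-r*dt) * [p * V(k+1, i) + (1-p) * V(k+1, i+1)].
  V(3,0) = exp(-r*dt) * [p*12.372999 + (1-p)*5.161022] = 8.601404
  V(3,1) = exp(-r*dt) * [p*5.161022 + (1-p)*0.000000] = 2.469379
  V(3,2) = exp(-r*dt) * [p*0.000000 + (1-p)*0.000000] = 0.000000
  V(3,3) = exp(-r*dt) * [p*0.000000 + (1-p)*0.000000] = 0.000000
  V(2,0) = exp(-r*dt) * [p*8.601404 + (1-p)*2.469379] = 5.398418
  V(2,1) = exp(-r*dt) * [p*2.469379 + (1-p)*0.000000] = 1.181517
  V(2,2) = exp(-r*dt) * [p*0.000000 + (1-p)*0.000000] = 0.000000
  V(1,0) = exp(-r*dt) * [p*5.398418 + (1-p)*1.181517] = 3.196805
  V(1,1) = exp(-r*dt) * [p*1.181517 + (1-p)*0.000000] = 0.565317
  V(0,0) = exp(-r*dt) * [p*3.196805 + (1-p)*0.565317] = 1.823268


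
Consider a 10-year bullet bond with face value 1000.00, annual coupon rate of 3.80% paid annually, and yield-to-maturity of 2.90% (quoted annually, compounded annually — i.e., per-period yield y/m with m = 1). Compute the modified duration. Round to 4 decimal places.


Answer: Modified duration = 8.3262

Derivation:
Coupon per period c = face * coupon_rate / m = 38.000000
Periods per year m = 1; per-period yield y/m = 0.029000
Number of cashflows N = 10
Cashflows (t years, CF_t, discount factor 1/(1+y/m)^(m*t), PV):
  t = 1.0000: CF_t = 38.000000, DF = 0.971817, PV = 36.929057
  t = 2.0000: CF_t = 38.000000, DF = 0.944429, PV = 35.888297
  t = 3.0000: CF_t = 38.000000, DF = 0.917812, PV = 34.876868
  t = 4.0000: CF_t = 38.000000, DF = 0.891946, PV = 33.893943
  t = 5.0000: CF_t = 38.000000, DF = 0.866808, PV = 32.938720
  t = 6.0000: CF_t = 38.000000, DF = 0.842379, PV = 32.010418
  t = 7.0000: CF_t = 38.000000, DF = 0.818639, PV = 31.108278
  t = 8.0000: CF_t = 38.000000, DF = 0.795567, PV = 30.231563
  t = 9.0000: CF_t = 38.000000, DF = 0.773146, PV = 29.379556
  t = 10.0000: CF_t = 1038.000000, DF = 0.751357, PV = 779.908414
Price P = sum_t PV_t = 1077.165114
First compute Macaulay numerator sum_t t * PV_t:
  t * PV_t at t = 1.0000: 36.929057
  t * PV_t at t = 2.0000: 71.776593
  t * PV_t at t = 3.0000: 104.630603
  t * PV_t at t = 4.0000: 135.575773
  t * PV_t at t = 5.0000: 164.693602
  t * PV_t at t = 6.0000: 192.062509
  t * PV_t at t = 7.0000: 217.757947
  t * PV_t at t = 8.0000: 241.852503
  t * PV_t at t = 9.0000: 264.416001
  t * PV_t at t = 10.0000: 7799.084143
Macaulay duration D = 9228.778731 / 1077.165114 = 8.567655
Modified duration = D / (1 + y/m) = 8.567655 / (1 + 0.029000) = 8.326195


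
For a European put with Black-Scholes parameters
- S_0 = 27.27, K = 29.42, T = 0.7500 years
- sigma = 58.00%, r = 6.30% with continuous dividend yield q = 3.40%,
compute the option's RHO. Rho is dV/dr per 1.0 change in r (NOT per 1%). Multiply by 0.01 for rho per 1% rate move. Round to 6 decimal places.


Answer: Rho = -13.473565

Derivation:
d1 = 0.1433669851; d2 = -0.3589277491
phi(d1) = 0.3948633278; exp(-qT) = 0.9748223790; exp(-rT) = 0.9538489056
N(-d2) = 0.6401754299
Rho = -K*T*exp(-rT)*N(-d2) = -29.4200 * 0.7500 * 0.9538489056 * 0.6401754299 = -13.473565


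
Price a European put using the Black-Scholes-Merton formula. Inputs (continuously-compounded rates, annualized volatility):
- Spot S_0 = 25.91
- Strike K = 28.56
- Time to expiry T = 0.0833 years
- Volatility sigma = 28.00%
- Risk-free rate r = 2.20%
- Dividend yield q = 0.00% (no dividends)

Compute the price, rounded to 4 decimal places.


d1 = (ln(S/K) + (r - q + 0.5*sigma^2) * T) / (sigma * sqrt(T)) = -1.14189958
d2 = d1 - sigma * sqrt(T) = -1.22271245
exp(-rT) = 0.99816908; exp(-qT) = 1.00000000
P = K * exp(-rT) * N(-d2) - S_0 * exp(-qT) * N(-d1)
N(-d1) = 0.87325212; N(-d2) = 0.88928084
P = 28.5600 * 0.99816908 * 0.88928084 - 25.9100 * 1.00000000 * 0.87325212 = 2.7254

Answer: Price = 2.7254


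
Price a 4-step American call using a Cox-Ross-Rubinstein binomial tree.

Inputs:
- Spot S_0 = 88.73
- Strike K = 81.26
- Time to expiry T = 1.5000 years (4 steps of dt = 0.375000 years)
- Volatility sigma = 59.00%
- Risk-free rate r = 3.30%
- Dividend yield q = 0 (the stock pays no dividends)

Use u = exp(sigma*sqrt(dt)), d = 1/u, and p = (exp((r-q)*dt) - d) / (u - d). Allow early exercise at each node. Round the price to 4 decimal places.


dt = T/N = 0.375000
u = exp(sigma*sqrt(dt)) = 1.435194; d = 1/u = 0.696770
p = (exp((r-q)*dt) - d) / (u - d) = 0.427508
Discount per step: exp(-r*dt) = 0.987701
Stock lattice S(k, i) with i counting down-moves:
  k=0: S(0,0) = 88.7300
  k=1: S(1,0) = 127.3447; S(1,1) = 61.8244
  k=2: S(2,0) = 182.7643; S(2,1) = 88.7300; S(2,2) = 43.0774
  k=3: S(3,0) = 262.3022; S(3,1) = 127.3447; S(3,2) = 61.8244; S(3,3) = 30.0150
  k=4: S(4,0) = 376.4544; S(4,1) = 182.7643; S(4,2) = 88.7300; S(4,3) = 43.0774; S(4,4) = 20.9136
Terminal payoffs V(N, i) = max(S_T - K, 0):
  V(4,0) = 295.194428; V(4,1) = 101.504333; V(4,2) = 7.470000; V(4,3) = 0.000000; V(4,4) = 0.000000
Backward induction: V(k, i) = exp(-r*dt) * [p * V(k+1, i) + (1-p) * V(k+1, i+1)]; then take max(V_cont, immediate exercise) for American.
  V(3,0) = exp(-r*dt) * [p*295.194428 + (1-p)*101.504333] = 182.041593; exercise = 181.042197; V(3,0) = max -> 182.041593
  V(3,1) = exp(-r*dt) * [p*101.504333 + (1-p)*7.470000] = 47.084122; exercise = 46.084726; V(3,1) = max -> 47.084122
  V(3,2) = exp(-r*dt) * [p*7.470000 + (1-p)*0.000000] = 3.154207; exercise = 0.000000; V(3,2) = max -> 3.154207
  V(3,3) = exp(-r*dt) * [p*0.000000 + (1-p)*0.000000] = 0.000000; exercise = 0.000000; V(3,3) = max -> 0.000000
  V(2,0) = exp(-r*dt) * [p*182.041593 + (1-p)*47.084122] = 103.490834; exercise = 101.504333; V(2,0) = max -> 103.490834
  V(2,1) = exp(-r*dt) * [p*47.084122 + (1-p)*3.154207] = 21.664819; exercise = 7.470000; V(2,1) = max -> 21.664819
  V(2,2) = exp(-r*dt) * [p*3.154207 + (1-p)*0.000000] = 1.331864; exercise = 0.000000; V(2,2) = max -> 1.331864
  V(1,0) = exp(-r*dt) * [p*103.490834 + (1-p)*21.664819] = 55.949401; exercise = 46.084726; V(1,0) = max -> 55.949401
  V(1,1) = exp(-r*dt) * [p*21.664819 + (1-p)*1.331864] = 9.901073; exercise = 0.000000; V(1,1) = max -> 9.901073
  V(0,0) = exp(-r*dt) * [p*55.949401 + (1-p)*9.901073] = 29.223207; exercise = 7.470000; V(0,0) = max -> 29.223207

Answer: Price = V(0,0) = 29.2232


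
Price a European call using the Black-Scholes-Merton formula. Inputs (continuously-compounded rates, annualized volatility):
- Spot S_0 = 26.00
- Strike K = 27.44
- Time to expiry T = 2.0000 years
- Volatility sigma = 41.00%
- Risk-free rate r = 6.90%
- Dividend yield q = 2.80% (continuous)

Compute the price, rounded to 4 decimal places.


d1 = (ln(S/K) + (r - q + 0.5*sigma^2) * T) / (sigma * sqrt(T)) = 0.33836738
d2 = d1 - sigma * sqrt(T) = -0.24146018
exp(-rT) = 0.87109869; exp(-qT) = 0.94553914
C = S_0 * exp(-qT) * N(d1) - K * exp(-rT) * N(d2)
N(d1) = 0.63245683; N(d2) = 0.40459924
C = 26.0000 * 0.94553914 * 0.63245683 - 27.4400 * 0.87109869 * 0.40459924 = 5.8772

Answer: Price = 5.8772


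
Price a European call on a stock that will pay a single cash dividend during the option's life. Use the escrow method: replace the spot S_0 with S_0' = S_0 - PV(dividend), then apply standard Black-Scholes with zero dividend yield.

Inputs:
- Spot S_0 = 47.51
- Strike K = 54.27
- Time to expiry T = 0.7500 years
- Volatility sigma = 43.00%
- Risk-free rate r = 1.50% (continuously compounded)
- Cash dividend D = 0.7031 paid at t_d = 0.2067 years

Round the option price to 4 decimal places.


PV(D) = D * exp(-r * t_d) = 0.7031 * 0.99690430 = 0.70092341
S_0' = S_0 - PV(D) = 47.5100 - 0.70092341 = 46.80907659
d1 = (ln(S_0'/K) + (r + sigma^2/2)*T) / (sigma*sqrt(T)) = -0.18074275
d2 = d1 - sigma*sqrt(T) = -0.55313367
exp(-rT) = 0.98881304
N(d1) = 0.42828475; N(d2) = 0.29008594
C = S_0' * N(d1) - K * exp(-rT) * N(d2) = 46.80907659 * 0.42828475 - 54.2700 * 0.98881304 * 0.29008594 = 4.4808

Answer: Price = 4.4808


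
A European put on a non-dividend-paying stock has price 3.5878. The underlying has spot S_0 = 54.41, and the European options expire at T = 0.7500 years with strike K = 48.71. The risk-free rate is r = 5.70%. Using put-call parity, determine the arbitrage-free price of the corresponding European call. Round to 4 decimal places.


Put-call parity: C - P = S_0 * exp(-qT) - K * exp(-rT).
S_0 * exp(-qT) = 54.4100 * 1.00000000 = 54.41000000
K * exp(-rT) = 48.7100 * 0.95815090 = 46.67153023
C = P + S*exp(-qT) - K*exp(-rT)
C = 3.5878 + 54.41000000 - 46.67153023 = 11.3263

Answer: Call price = 11.3263


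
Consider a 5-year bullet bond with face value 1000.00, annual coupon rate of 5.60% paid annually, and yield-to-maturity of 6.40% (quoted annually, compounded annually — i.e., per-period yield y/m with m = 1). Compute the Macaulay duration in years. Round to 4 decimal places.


Answer: Macaulay duration = 4.4873 years

Derivation:
Coupon per period c = face * coupon_rate / m = 56.000000
Periods per year m = 1; per-period yield y/m = 0.064000
Number of cashflows N = 5
Cashflows (t years, CF_t, discount factor 1/(1+y/m)^(m*t), PV):
  t = 1.0000: CF_t = 56.000000, DF = 0.939850, PV = 52.631579
  t = 2.0000: CF_t = 56.000000, DF = 0.883317, PV = 49.465770
  t = 3.0000: CF_t = 56.000000, DF = 0.830185, PV = 46.490385
  t = 4.0000: CF_t = 56.000000, DF = 0.780249, PV = 43.693971
  t = 5.0000: CF_t = 1056.000000, DF = 0.733317, PV = 774.382943
Price P = sum_t PV_t = 966.664648
Macaulay numerator sum_t t * PV_t:
  t * PV_t at t = 1.0000: 52.631579
  t * PV_t at t = 2.0000: 98.931539
  t * PV_t at t = 3.0000: 139.471155
  t * PV_t at t = 4.0000: 174.775884
  t * PV_t at t = 5.0000: 3871.914715
Macaulay duration D = (sum_t t * PV_t) / P = 4337.724872 / 966.664648 = 4.487311


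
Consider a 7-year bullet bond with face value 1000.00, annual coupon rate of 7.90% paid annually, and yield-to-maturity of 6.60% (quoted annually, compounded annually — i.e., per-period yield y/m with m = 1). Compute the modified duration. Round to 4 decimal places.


Answer: Modified duration = 5.3358

Derivation:
Coupon per period c = face * coupon_rate / m = 79.000000
Periods per year m = 1; per-period yield y/m = 0.066000
Number of cashflows N = 7
Cashflows (t years, CF_t, discount factor 1/(1+y/m)^(m*t), PV):
  t = 1.0000: CF_t = 79.000000, DF = 0.938086, PV = 74.108818
  t = 2.0000: CF_t = 79.000000, DF = 0.880006, PV = 69.520467
  t = 3.0000: CF_t = 79.000000, DF = 0.825521, PV = 65.216198
  t = 4.0000: CF_t = 79.000000, DF = 0.774410, PV = 61.178422
  t = 5.0000: CF_t = 79.000000, DF = 0.726464, PV = 57.390640
  t = 6.0000: CF_t = 79.000000, DF = 0.681486, PV = 53.837373
  t = 7.0000: CF_t = 1079.000000, DF = 0.639292, PV = 689.796540
Price P = sum_t PV_t = 1071.048459
First compute Macaulay numerator sum_t t * PV_t:
  t * PV_t at t = 1.0000: 74.108818
  t * PV_t at t = 2.0000: 139.040934
  t * PV_t at t = 3.0000: 195.648594
  t * PV_t at t = 4.0000: 244.713689
  t * PV_t at t = 5.0000: 286.953200
  t * PV_t at t = 6.0000: 323.024240
  t * PV_t at t = 7.0000: 4828.575782
Macaulay duration D = 6092.065258 / 1071.048459 = 5.687945
Modified duration = D / (1 + y/m) = 5.687945 / (1 + 0.066000) = 5.335784


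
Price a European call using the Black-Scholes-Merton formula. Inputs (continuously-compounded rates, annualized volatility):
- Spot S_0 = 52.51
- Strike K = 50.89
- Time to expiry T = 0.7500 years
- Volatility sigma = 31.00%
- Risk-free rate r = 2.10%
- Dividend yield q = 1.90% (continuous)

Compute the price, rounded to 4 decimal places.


d1 = (ln(S/K) + (r - q + 0.5*sigma^2) * T) / (sigma * sqrt(T)) = 0.25654722
d2 = d1 - sigma * sqrt(T) = -0.01192066
exp(-rT) = 0.98437338; exp(-qT) = 0.98585105
C = S_0 * exp(-qT) * N(d1) - K * exp(-rT) * N(d2)
N(d1) = 0.60123584; N(d2) = 0.49524446
C = 52.5100 * 0.98585105 * 0.60123584 - 50.8900 * 0.98437338 * 0.49524446 = 6.3150

Answer: Price = 6.3150


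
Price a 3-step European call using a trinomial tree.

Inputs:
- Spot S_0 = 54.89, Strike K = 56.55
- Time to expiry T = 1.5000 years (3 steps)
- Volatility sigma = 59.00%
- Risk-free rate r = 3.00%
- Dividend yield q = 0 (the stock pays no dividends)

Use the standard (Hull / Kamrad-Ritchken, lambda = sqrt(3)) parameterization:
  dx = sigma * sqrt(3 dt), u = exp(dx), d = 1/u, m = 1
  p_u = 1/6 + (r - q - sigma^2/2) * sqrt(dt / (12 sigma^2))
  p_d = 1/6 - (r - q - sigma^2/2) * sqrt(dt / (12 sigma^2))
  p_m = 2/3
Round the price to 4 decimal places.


dt = T/N = 0.500000; dx = sigma*sqrt(3*dt) = 0.722599
u = exp(dx) = 2.059781; d = 1/u = 0.485489
p_u = 0.116829, p_m = 0.666667, p_d = 0.216504
Discount per step: exp(-r*dt) = 0.985112
Stock lattice S(k, j) with j the centered position index:
  k=0: S(0,+0) = 54.8900
  k=1: S(1,-1) = 26.6485; S(1,+0) = 54.8900; S(1,+1) = 113.0614
  k=2: S(2,-2) = 12.9375; S(2,-1) = 26.6485; S(2,+0) = 54.8900; S(2,+1) = 113.0614; S(2,+2) = 232.8816
  k=3: S(3,-3) = 6.2810; S(3,-2) = 12.9375; S(3,-1) = 26.6485; S(3,+0) = 54.8900; S(3,+1) = 113.0614; S(3,+2) = 232.8816; S(3,+3) = 479.6850
Terminal payoffs V(N, j) = max(S_T - K, 0):
  V(3,-3) = 0.000000; V(3,-2) = 0.000000; V(3,-1) = 0.000000; V(3,+0) = 0.000000; V(3,+1) = 56.511357; V(3,+2) = 176.331591; V(3,+3) = 423.134984
Backward induction: V(k, j) = exp(-r*dt) * [p_u * V(k+1, j+1) + p_m * V(k+1, j) + p_d * V(k+1, j-1)]
  V(2,-2) = exp(-r*dt) * [p_u*0.000000 + p_m*0.000000 + p_d*0.000000] = 0.000000
  V(2,-1) = exp(-r*dt) * [p_u*0.000000 + p_m*0.000000 + p_d*0.000000] = 0.000000
  V(2,+0) = exp(-r*dt) * [p_u*56.511357 + p_m*0.000000 + p_d*0.000000] = 6.503885
  V(2,+1) = exp(-r*dt) * [p_u*176.331591 + p_m*56.511357 + p_d*0.000000] = 57.407323
  V(2,+2) = exp(-r*dt) * [p_u*423.134984 + p_m*176.331591 + p_d*56.511357] = 176.555576
  V(1,-1) = exp(-r*dt) * [p_u*6.503885 + p_m*0.000000 + p_d*0.000000] = 0.748531
  V(1,+0) = exp(-r*dt) * [p_u*57.407323 + p_m*6.503885 + p_d*0.000000] = 10.878372
  V(1,+1) = exp(-r*dt) * [p_u*176.555576 + p_m*57.407323 + p_d*6.503885] = 59.408673
  V(0,+0) = exp(-r*dt) * [p_u*59.408673 + p_m*10.878372 + p_d*0.748531] = 14.141260

Answer: Price = V(0,0) = 14.1413


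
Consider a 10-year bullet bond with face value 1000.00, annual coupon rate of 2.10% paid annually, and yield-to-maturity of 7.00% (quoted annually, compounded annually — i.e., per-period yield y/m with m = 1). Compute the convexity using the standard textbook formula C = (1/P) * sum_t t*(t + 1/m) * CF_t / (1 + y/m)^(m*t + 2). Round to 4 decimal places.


Answer: Convexity = 81.8316

Derivation:
Coupon per period c = face * coupon_rate / m = 21.000000
Periods per year m = 1; per-period yield y/m = 0.070000
Number of cashflows N = 10
Cashflows (t years, CF_t, discount factor 1/(1+y/m)^(m*t), PV):
  t = 1.0000: CF_t = 21.000000, DF = 0.934579, PV = 19.626168
  t = 2.0000: CF_t = 21.000000, DF = 0.873439, PV = 18.342213
  t = 3.0000: CF_t = 21.000000, DF = 0.816298, PV = 17.142255
  t = 4.0000: CF_t = 21.000000, DF = 0.762895, PV = 16.020799
  t = 5.0000: CF_t = 21.000000, DF = 0.712986, PV = 14.972710
  t = 6.0000: CF_t = 21.000000, DF = 0.666342, PV = 13.993187
  t = 7.0000: CF_t = 21.000000, DF = 0.622750, PV = 13.077745
  t = 8.0000: CF_t = 21.000000, DF = 0.582009, PV = 12.222191
  t = 9.0000: CF_t = 21.000000, DF = 0.543934, PV = 11.422609
  t = 10.0000: CF_t = 1021.000000, DF = 0.508349, PV = 519.024627
Price P = sum_t PV_t = 655.844504
Convexity numerator sum_t t*(t + 1/m) * CF_t / (1+y/m)^(m*t + 2):
  t = 1.0000: term = 34.284511
  t = 2.0000: term = 96.124797
  t = 3.0000: term = 179.672517
  t = 4.0000: term = 279.863734
  t = 5.0000: term = 392.332337
  t = 6.0000: term = 513.332030
  t = 7.0000: term = 639.666081
  t = 8.0000: term = 768.624130
  t = 9.0000: term = 897.925385
  t = 10.0000: term = 49866.983142
Convexity = (1/P) * sum = 53668.808665 / 655.844504 = 81.831605


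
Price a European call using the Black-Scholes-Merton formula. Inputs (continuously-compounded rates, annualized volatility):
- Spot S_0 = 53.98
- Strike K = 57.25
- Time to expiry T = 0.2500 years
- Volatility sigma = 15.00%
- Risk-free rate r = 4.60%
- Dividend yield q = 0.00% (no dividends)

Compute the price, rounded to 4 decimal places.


Answer: Price = 0.6645

Derivation:
d1 = (ln(S/K) + (r - q + 0.5*sigma^2) * T) / (sigma * sqrt(T)) = -0.59335380
d2 = d1 - sigma * sqrt(T) = -0.66835380
exp(-rT) = 0.98856587; exp(-qT) = 1.00000000
C = S_0 * exp(-qT) * N(d1) - K * exp(-rT) * N(d2)
N(d1) = 0.27647220; N(d2) = 0.25195389
C = 53.9800 * 1.00000000 * 0.27647220 - 57.2500 * 0.98856587 * 0.25195389 = 0.6645


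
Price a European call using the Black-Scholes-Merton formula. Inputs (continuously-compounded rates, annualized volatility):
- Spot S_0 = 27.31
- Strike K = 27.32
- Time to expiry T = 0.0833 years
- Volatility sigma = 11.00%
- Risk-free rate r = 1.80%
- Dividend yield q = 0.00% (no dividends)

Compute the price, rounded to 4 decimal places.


d1 = (ln(S/K) + (r - q + 0.5*sigma^2) * T) / (sigma * sqrt(T)) = 0.05157082
d2 = d1 - sigma * sqrt(T) = 0.01982290
exp(-rT) = 0.99850172; exp(-qT) = 1.00000000
C = S_0 * exp(-qT) * N(d1) - K * exp(-rT) * N(d2)
N(d1) = 0.52056466; N(d2) = 0.50790768
C = 27.3100 * 1.00000000 * 0.52056466 - 27.3200 * 0.99850172 * 0.50790768 = 0.3614

Answer: Price = 0.3614


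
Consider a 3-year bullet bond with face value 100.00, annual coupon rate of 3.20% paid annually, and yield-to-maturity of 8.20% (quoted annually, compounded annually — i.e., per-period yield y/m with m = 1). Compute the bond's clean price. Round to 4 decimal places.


Answer: Price = 87.1609

Derivation:
Coupon per period c = face * coupon_rate / m = 3.200000
Periods per year m = 1; per-period yield y/m = 0.082000
Number of cashflows N = 3
Cashflows (t years, CF_t, discount factor 1/(1+y/m)^(m*t), PV):
  t = 1.0000: CF_t = 3.200000, DF = 0.924214, PV = 2.957486
  t = 2.0000: CF_t = 3.200000, DF = 0.854172, PV = 2.733351
  t = 3.0000: CF_t = 103.200000, DF = 0.789438, PV = 81.470037
Price P = sum_t PV_t = 87.160875


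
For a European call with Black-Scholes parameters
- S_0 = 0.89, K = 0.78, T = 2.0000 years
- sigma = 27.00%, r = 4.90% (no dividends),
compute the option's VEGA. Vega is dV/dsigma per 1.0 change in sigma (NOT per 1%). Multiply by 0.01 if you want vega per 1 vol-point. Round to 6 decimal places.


Answer: Vega = 0.366636

Derivation:
d1 = 0.7930792934; d2 = 0.4112416315
phi(d1) = 0.2912929212; exp(-qT) = 1.0000000000; exp(-rT) = 0.9066489038
Vega = S * exp(-qT) * phi(d1) * sqrt(T) = 0.8900 * 1.0000000000 * 0.2912929212 * 1.4142135624 = 0.366636


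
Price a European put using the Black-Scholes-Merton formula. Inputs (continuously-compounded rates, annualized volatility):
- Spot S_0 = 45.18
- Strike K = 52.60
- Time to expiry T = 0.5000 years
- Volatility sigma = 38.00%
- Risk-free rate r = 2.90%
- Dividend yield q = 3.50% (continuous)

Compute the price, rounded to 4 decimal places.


Answer: Price = 9.6923

Derivation:
d1 = (ln(S/K) + (r - q + 0.5*sigma^2) * T) / (sigma * sqrt(T)) = -0.44272926
d2 = d1 - sigma * sqrt(T) = -0.71142984
exp(-rT) = 0.98560462; exp(-qT) = 0.98265224
P = K * exp(-rT) * N(-d2) - S_0 * exp(-qT) * N(-d1)
N(-d1) = 0.67101921; N(-d2) = 0.76159104
P = 52.6000 * 0.98560462 * 0.76159104 - 45.1800 * 0.98265224 * 0.67101921 = 9.6923


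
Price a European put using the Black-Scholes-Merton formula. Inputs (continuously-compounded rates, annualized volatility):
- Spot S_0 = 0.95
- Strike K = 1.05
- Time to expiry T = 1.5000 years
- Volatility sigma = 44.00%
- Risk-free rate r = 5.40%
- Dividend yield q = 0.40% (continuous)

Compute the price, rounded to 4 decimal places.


d1 = (ln(S/K) + (r - q + 0.5*sigma^2) * T) / (sigma * sqrt(T)) = 0.22289715
d2 = d1 - sigma * sqrt(T) = -0.31599059
exp(-rT) = 0.92219369; exp(-qT) = 0.99401796
P = K * exp(-rT) * N(-d2) - S_0 * exp(-qT) * N(-d1)
N(-d1) = 0.41180778; N(-d2) = 0.62399518
P = 1.0500 * 0.92219369 * 0.62399518 - 0.9500 * 0.99401796 * 0.41180778 = 0.2153

Answer: Price = 0.2153


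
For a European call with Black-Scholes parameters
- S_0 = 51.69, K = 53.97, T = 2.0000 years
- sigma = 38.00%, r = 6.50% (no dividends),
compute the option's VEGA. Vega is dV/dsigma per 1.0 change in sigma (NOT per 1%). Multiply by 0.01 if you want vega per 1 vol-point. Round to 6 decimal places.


Answer: Vega = 26.584452

Derivation:
d1 = 0.4302856460; d2 = -0.1071155077
phi(d1) = 0.3636689141; exp(-qT) = 1.0000000000; exp(-rT) = 0.8780954309
Vega = S * exp(-qT) * phi(d1) * sqrt(T) = 51.6900 * 1.0000000000 * 0.3636689141 * 1.4142135624 = 26.584452


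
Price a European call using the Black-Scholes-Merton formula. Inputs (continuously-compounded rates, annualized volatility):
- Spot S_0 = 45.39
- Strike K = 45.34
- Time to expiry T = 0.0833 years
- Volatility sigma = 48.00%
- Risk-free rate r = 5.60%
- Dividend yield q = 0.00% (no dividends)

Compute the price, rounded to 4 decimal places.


Answer: Price = 2.6321

Derivation:
d1 = (ln(S/K) + (r - q + 0.5*sigma^2) * T) / (sigma * sqrt(T)) = 0.11089603
d2 = d1 - sigma * sqrt(T) = -0.02764032
exp(-rT) = 0.99534606; exp(-qT) = 1.00000000
C = S_0 * exp(-qT) * N(d1) - K * exp(-rT) * N(d2)
N(d1) = 0.54415060; N(d2) = 0.48897451
C = 45.3900 * 1.00000000 * 0.54415060 - 45.3400 * 0.99534606 * 0.48897451 = 2.6321


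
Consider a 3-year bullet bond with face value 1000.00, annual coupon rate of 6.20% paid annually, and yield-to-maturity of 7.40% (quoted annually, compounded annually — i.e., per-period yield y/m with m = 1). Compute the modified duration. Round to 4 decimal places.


Answer: Modified duration = 2.6307

Derivation:
Coupon per period c = face * coupon_rate / m = 62.000000
Periods per year m = 1; per-period yield y/m = 0.074000
Number of cashflows N = 3
Cashflows (t years, CF_t, discount factor 1/(1+y/m)^(m*t), PV):
  t = 1.0000: CF_t = 62.000000, DF = 0.931099, PV = 57.728119
  t = 2.0000: CF_t = 62.000000, DF = 0.866945, PV = 53.750577
  t = 3.0000: CF_t = 1062.000000, DF = 0.807211, PV = 857.258249
Price P = sum_t PV_t = 968.736944
First compute Macaulay numerator sum_t t * PV_t:
  t * PV_t at t = 1.0000: 57.728119
  t * PV_t at t = 2.0000: 107.501153
  t * PV_t at t = 3.0000: 2571.774746
Macaulay duration D = 2737.004018 / 968.736944 = 2.825333
Modified duration = D / (1 + y/m) = 2.825333 / (1 + 0.074000) = 2.630663


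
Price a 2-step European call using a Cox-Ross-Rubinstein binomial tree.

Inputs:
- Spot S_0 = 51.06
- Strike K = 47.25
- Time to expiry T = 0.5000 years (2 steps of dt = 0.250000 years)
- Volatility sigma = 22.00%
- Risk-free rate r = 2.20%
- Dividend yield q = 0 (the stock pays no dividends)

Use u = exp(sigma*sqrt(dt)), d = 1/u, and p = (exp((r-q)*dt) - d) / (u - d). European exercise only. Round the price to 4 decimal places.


Answer: Price = V(0,0) = 5.8934

Derivation:
dt = T/N = 0.250000
u = exp(sigma*sqrt(dt)) = 1.116278; d = 1/u = 0.895834
p = (exp((r-q)*dt) - d) / (u - d) = 0.497546
Discount per step: exp(-r*dt) = 0.994515
Stock lattice S(k, i) with i counting down-moves:
  k=0: S(0,0) = 51.0600
  k=1: S(1,0) = 56.9972; S(1,1) = 45.7413
  k=2: S(2,0) = 63.6247; S(2,1) = 51.0600; S(2,2) = 40.9766
Terminal payoffs V(N, i) = max(S_T - K, 0):
  V(2,0) = 16.374678; V(2,1) = 3.810000; V(2,2) = 0.000000
Backward induction: V(k, i) = exp(-r*dt) * [p * V(k+1, i) + (1-p) * V(k+1, i+1)].
  V(1,0) = exp(-r*dt) * [p*16.374678 + (1-p)*3.810000] = 10.006320
  V(1,1) = exp(-r*dt) * [p*3.810000 + (1-p)*0.000000] = 1.885253
  V(0,0) = exp(-r*dt) * [p*10.006320 + (1-p)*1.885253] = 5.893355


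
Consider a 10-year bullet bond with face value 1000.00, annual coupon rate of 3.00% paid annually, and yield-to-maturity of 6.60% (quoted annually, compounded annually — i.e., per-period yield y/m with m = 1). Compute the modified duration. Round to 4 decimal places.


Coupon per period c = face * coupon_rate / m = 30.000000
Periods per year m = 1; per-period yield y/m = 0.066000
Number of cashflows N = 10
Cashflows (t years, CF_t, discount factor 1/(1+y/m)^(m*t), PV):
  t = 1.0000: CF_t = 30.000000, DF = 0.938086, PV = 28.142589
  t = 2.0000: CF_t = 30.000000, DF = 0.880006, PV = 26.400177
  t = 3.0000: CF_t = 30.000000, DF = 0.825521, PV = 24.765645
  t = 4.0000: CF_t = 30.000000, DF = 0.774410, PV = 23.232312
  t = 5.0000: CF_t = 30.000000, DF = 0.726464, PV = 21.793914
  t = 6.0000: CF_t = 30.000000, DF = 0.681486, PV = 20.444572
  t = 7.0000: CF_t = 30.000000, DF = 0.639292, PV = 19.178773
  t = 8.0000: CF_t = 30.000000, DF = 0.599711, PV = 17.991344
  t = 9.0000: CF_t = 30.000000, DF = 0.562581, PV = 16.877434
  t = 10.0000: CF_t = 1030.000000, DF = 0.527750, PV = 543.582138
Price P = sum_t PV_t = 742.408899
First compute Macaulay numerator sum_t t * PV_t:
  t * PV_t at t = 1.0000: 28.142589
  t * PV_t at t = 2.0000: 52.800355
  t * PV_t at t = 3.0000: 74.296935
  t * PV_t at t = 4.0000: 92.929249
  t * PV_t at t = 5.0000: 108.969570
  t * PV_t at t = 6.0000: 122.667433
  t * PV_t at t = 7.0000: 134.251412
  t * PV_t at t = 8.0000: 143.930755
  t * PV_t at t = 9.0000: 151.896904
  t * PV_t at t = 10.0000: 5435.821384
Macaulay duration D = 6345.706585 / 742.408899 = 8.547455
Modified duration = D / (1 + y/m) = 8.547455 / (1 + 0.066000) = 8.018250

Answer: Modified duration = 8.0183
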